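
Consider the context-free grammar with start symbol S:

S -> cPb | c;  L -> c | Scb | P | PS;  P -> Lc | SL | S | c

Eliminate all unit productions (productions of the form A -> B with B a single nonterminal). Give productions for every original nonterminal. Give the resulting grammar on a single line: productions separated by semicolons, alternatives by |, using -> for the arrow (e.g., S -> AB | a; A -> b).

S -> c | cPb; L -> c | Lc | PS | SL | Scb | cPb; P -> c | Lc | SL | cPb

Unit productions: L->P, P->S.
Unit pairs (A ⇒* B via units): (L,P), (L,S), (P,S).
S: inherits non-unit rules of {S} → c | cPb.
L: inherits non-unit rules of {L, P, S} → Lc | PS | SL | Scb | c | cPb.
P: inherits non-unit rules of {P, S} → Lc | SL | c | cPb.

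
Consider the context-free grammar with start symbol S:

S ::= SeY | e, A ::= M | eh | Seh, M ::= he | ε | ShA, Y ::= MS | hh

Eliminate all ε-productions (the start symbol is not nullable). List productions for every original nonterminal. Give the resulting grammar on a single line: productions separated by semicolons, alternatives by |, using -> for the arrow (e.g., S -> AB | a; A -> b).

S -> e | SeY; A -> M | eh | Seh; M -> Sh | he | ShA; Y -> S | MS | hh

Nullable set: {A, M}.
A -> M: M nullable, giving M.
Drop M -> ε.
M -> ShA: A nullable, giving Sh | ShA.
Y -> MS: M nullable, giving MS | S.
Unchanged (no nullable symbols): S -> SeY; S -> e; A -> Seh; A -> eh; M -> he; Y -> hh.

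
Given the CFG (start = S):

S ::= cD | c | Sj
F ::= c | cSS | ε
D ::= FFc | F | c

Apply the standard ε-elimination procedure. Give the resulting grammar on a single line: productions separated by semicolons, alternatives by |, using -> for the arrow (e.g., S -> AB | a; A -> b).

Nullable set: {D, F}.
S -> cD: D nullable, giving c | cD.
D -> F: F nullable, giving F.
D -> FFc: F, F nullable, giving FFc | Fc | c.
Drop F -> ε.
Unchanged (no nullable symbols): S -> Sj; S -> c; D -> c; F -> c; F -> cSS.

S -> c | Sj | cD; D -> F | c | Fc | FFc; F -> c | cSS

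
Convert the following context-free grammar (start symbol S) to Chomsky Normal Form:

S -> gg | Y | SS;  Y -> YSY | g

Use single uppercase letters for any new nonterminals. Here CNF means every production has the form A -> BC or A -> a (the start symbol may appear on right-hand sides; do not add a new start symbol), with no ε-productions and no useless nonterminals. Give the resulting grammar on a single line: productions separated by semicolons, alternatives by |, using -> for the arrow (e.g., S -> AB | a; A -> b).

S -> g | AA | SS | YB; A -> g; B -> SY; C -> SY; Y -> g | YC

No ε-productions.
After unit-elimination: S -> g | SS | gg | YSY; Y -> g | YSY.
TERM: introduce A -> g and substitute in every rule of length ≥2.
BIN: S -> YSY becomes S -> YB, B -> SY; Y -> YSY becomes Y -> YC, C -> SY.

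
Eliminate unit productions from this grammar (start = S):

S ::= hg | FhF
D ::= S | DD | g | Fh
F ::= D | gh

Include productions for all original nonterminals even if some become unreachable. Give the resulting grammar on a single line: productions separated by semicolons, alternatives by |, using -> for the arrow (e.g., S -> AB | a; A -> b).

S -> hg | FhF; D -> g | DD | Fh | hg | FhF; F -> g | DD | Fh | gh | hg | FhF

Unit productions: D->S, F->D.
Unit pairs (A ⇒* B via units): (D,S), (F,D), (F,S).
S: inherits non-unit rules of {S} → FhF | hg.
D: inherits non-unit rules of {D, S} → DD | Fh | FhF | g | hg.
F: inherits non-unit rules of {D, F, S} → DD | Fh | FhF | g | gh | hg.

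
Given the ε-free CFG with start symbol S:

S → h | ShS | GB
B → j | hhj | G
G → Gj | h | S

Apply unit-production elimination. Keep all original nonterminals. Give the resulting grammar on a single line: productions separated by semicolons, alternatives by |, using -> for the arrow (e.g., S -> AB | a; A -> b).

Unit productions: B->G, G->S.
Unit pairs (A ⇒* B via units): (B,G), (B,S), (G,S).
S: inherits non-unit rules of {S} → GB | ShS | h.
B: inherits non-unit rules of {B, G, S} → GB | Gj | ShS | h | hhj | j.
G: inherits non-unit rules of {G, S} → GB | Gj | ShS | h.

S -> h | GB | ShS; B -> h | j | GB | Gj | ShS | hhj; G -> h | GB | Gj | ShS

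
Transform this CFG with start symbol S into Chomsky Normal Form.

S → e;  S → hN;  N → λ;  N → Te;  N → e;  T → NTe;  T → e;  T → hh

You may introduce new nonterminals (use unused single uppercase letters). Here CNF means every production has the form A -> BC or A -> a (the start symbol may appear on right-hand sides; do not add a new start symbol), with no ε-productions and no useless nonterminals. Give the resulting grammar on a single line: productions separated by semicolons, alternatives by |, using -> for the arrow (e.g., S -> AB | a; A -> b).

S -> e | h | BN; A -> e; B -> h; C -> TA; N -> e | TA; T -> e | BB | NC | TA

Nullable: {N}; after ε-elimination: S -> e | h | hN; N -> e | Te; T -> e | Te | hh | NTe.
No unit productions to eliminate.
TERM: introduce A -> e, B -> h and substitute in every rule of length ≥2.
BIN: T -> NTA becomes T -> NC, C -> TA.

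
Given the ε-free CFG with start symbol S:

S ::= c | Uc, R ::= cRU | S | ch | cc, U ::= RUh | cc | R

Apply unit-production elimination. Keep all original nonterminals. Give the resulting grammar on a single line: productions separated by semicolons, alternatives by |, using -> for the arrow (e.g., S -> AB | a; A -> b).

Unit productions: R->S, U->R.
Unit pairs (A ⇒* B via units): (R,S), (U,R), (U,S).
S: inherits non-unit rules of {S} → Uc | c.
R: inherits non-unit rules of {R, S} → Uc | c | cRU | cc | ch.
U: inherits non-unit rules of {R, S, U} → RUh | Uc | c | cRU | cc | ch.

S -> c | Uc; R -> c | Uc | cc | ch | cRU; U -> c | Uc | cc | ch | RUh | cRU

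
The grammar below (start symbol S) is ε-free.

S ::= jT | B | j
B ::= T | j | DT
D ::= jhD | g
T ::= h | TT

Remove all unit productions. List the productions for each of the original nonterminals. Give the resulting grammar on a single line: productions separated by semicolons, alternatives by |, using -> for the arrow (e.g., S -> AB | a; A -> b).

Unit productions: B->T, S->B.
Unit pairs (A ⇒* B via units): (B,T), (S,B), (S,T).
S: inherits non-unit rules of {B, S, T} → DT | TT | h | j | jT.
B: inherits non-unit rules of {B, T} → DT | TT | h | j.
D: inherits non-unit rules of {D} → g | jhD.
T: inherits non-unit rules of {T} → TT | h.

S -> h | j | DT | TT | jT; B -> h | j | DT | TT; D -> g | jhD; T -> h | TT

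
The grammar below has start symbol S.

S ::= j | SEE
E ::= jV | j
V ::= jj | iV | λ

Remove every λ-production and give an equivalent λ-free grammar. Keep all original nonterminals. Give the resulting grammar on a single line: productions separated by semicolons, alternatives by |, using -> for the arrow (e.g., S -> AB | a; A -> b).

S -> j | SEE; E -> j | jV; V -> i | iV | jj

Nullable set: {V}.
E -> jV: V nullable, giving j | jV.
Drop V -> λ.
V -> iV: V nullable, giving i | iV.
Unchanged (no nullable symbols): S -> SEE; S -> j; E -> j; V -> jj.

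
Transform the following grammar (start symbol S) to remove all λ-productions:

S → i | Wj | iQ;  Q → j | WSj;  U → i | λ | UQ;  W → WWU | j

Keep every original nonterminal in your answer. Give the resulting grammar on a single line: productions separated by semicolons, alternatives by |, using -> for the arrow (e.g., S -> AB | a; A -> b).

S -> i | Wj | iQ; Q -> j | WSj; U -> Q | i | UQ; W -> j | WW | WWU

Nullable set: {U}.
Drop U -> λ.
U -> UQ: U nullable, giving Q | UQ.
W -> WWU: U nullable, giving WW | WWU.
Unchanged (no nullable symbols): S -> Wj; S -> i; S -> iQ; Q -> WSj; Q -> j; U -> i; W -> j.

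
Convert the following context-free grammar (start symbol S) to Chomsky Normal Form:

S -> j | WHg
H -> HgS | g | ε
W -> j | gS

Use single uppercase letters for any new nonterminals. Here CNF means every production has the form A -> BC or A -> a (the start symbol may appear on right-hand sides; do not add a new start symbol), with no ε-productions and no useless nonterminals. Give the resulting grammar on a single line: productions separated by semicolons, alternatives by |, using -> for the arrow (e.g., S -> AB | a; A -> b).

S -> j | WA | WC; A -> g; B -> AS; C -> HA; H -> g | AS | HB; W -> j | AS

Nullable: {H}; after ε-elimination: S -> j | Wg | WHg; H -> g | gS | HgS; W -> j | gS.
No unit productions to eliminate.
TERM: introduce A -> g and substitute in every rule of length ≥2.
BIN: H -> HAS becomes H -> HB, B -> AS; S -> WHA becomes S -> WC, C -> HA.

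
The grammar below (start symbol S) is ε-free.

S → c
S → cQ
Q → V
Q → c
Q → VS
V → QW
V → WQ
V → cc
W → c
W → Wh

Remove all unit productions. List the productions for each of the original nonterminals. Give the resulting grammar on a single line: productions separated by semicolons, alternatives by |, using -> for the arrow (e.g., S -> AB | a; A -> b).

S -> c | cQ; Q -> c | QW | VS | WQ | cc; V -> QW | WQ | cc; W -> c | Wh

Unit productions: Q->V.
Unit pairs (A ⇒* B via units): (Q,V).
S: inherits non-unit rules of {S} → c | cQ.
Q: inherits non-unit rules of {Q, V} → QW | VS | WQ | c | cc.
V: inherits non-unit rules of {V} → QW | WQ | cc.
W: inherits non-unit rules of {W} → Wh | c.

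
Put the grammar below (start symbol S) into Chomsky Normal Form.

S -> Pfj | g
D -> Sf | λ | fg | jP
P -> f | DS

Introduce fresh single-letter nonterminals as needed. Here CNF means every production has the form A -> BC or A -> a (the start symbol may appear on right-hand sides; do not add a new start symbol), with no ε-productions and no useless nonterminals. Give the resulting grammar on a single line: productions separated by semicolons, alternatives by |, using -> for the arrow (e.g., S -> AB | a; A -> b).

S -> g | PF; A -> f; B -> g; C -> j; D -> AB | CP | SA; E -> AC; F -> AC; P -> f | g | DS | PE

Nullable: {D}; after ε-elimination: S -> g | Pfj; D -> Sf | fg | jP; P -> S | f | DS.
After unit-elimination: S -> g | Pfj; D -> Sf | fg | jP; P -> f | g | DS | Pfj.
TERM: introduce A -> f, B -> g, C -> j and substitute in every rule of length ≥2.
BIN: P -> PAC becomes P -> PE, E -> AC; S -> PAC becomes S -> PF, F -> AC.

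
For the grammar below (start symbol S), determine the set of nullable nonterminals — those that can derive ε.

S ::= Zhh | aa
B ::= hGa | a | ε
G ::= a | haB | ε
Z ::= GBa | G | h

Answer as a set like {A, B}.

{B, G, Z}

Directly nullable (have an ε-rule): {B, G}.
Z is nullable via Z -> G (every symbol on the right is already known nullable).
Not nullable: S — each has a terminal in every rule's right-hand side or depends on a non-nullable symbol.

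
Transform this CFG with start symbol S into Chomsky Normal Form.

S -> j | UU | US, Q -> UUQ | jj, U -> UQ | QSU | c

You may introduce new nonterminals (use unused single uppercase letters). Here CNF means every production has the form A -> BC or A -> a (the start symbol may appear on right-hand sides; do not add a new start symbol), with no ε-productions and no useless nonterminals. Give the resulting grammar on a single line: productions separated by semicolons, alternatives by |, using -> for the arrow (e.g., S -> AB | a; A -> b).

No ε-productions.
No unit productions to eliminate.
TERM: introduce A -> j and substitute in every rule of length ≥2.
BIN: Q -> UUQ becomes Q -> UB, B -> UQ; U -> QSU becomes U -> QC, C -> SU.

S -> j | US | UU; A -> j; B -> UQ; C -> SU; Q -> AA | UB; U -> c | QC | UQ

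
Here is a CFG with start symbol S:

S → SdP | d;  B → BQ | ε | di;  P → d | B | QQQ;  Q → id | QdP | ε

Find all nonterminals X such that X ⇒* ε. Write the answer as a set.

{B, P, Q}

Directly nullable (have an ε-rule): {B, Q}.
P is nullable via P -> B (every symbol on the right is already known nullable).
Not nullable: S — each has a terminal in every rule's right-hand side or depends on a non-nullable symbol.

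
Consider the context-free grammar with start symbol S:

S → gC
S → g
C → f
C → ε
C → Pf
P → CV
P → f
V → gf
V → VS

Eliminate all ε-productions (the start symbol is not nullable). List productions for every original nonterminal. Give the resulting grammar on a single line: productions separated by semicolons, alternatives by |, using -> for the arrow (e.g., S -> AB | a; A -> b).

S -> g | gC; C -> f | Pf; P -> V | f | CV; V -> VS | gf

Nullable set: {C}.
S -> gC: C nullable, giving g | gC.
Drop C -> ε.
P -> CV: C nullable, giving CV | V.
Unchanged (no nullable symbols): S -> g; C -> Pf; C -> f; P -> f; V -> VS; V -> gf.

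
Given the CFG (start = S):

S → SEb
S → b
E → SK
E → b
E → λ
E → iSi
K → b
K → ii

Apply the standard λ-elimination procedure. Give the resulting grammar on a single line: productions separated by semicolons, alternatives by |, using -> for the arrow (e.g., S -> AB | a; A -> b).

Nullable set: {E}.
S -> SEb: E nullable, giving SEb | Sb.
Drop E -> λ.
Unchanged (no nullable symbols): S -> b; E -> SK; E -> b; E -> iSi; K -> b; K -> ii.

S -> b | Sb | SEb; E -> b | SK | iSi; K -> b | ii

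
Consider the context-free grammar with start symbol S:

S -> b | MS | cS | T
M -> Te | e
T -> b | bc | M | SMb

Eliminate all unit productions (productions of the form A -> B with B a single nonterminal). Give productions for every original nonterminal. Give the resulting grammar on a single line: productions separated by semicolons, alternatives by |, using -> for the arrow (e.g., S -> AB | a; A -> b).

Unit productions: S->T, T->M.
Unit pairs (A ⇒* B via units): (S,M), (S,T), (T,M).
S: inherits non-unit rules of {M, S, T} → MS | SMb | Te | b | bc | cS | e.
M: inherits non-unit rules of {M} → Te | e.
T: inherits non-unit rules of {M, T} → SMb | Te | b | bc | e.

S -> b | e | MS | Te | bc | cS | SMb; M -> e | Te; T -> b | e | Te | bc | SMb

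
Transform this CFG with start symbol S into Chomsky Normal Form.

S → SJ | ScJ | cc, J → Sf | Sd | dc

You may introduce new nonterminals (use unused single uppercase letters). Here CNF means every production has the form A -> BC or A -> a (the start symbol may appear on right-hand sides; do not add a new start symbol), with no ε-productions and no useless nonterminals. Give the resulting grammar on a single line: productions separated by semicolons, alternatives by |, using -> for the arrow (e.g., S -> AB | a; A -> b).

S -> CC | SD | SJ; A -> d; B -> f; C -> c; D -> CJ; J -> AC | SA | SB

No ε-productions.
No unit productions to eliminate.
TERM: introduce C -> c, A -> d, B -> f and substitute in every rule of length ≥2.
BIN: S -> SCJ becomes S -> SD, D -> CJ.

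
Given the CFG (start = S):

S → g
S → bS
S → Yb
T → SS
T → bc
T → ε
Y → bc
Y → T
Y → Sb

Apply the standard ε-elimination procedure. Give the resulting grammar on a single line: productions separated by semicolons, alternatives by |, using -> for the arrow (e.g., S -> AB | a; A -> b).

S -> b | g | Yb | bS; T -> SS | bc; Y -> T | Sb | bc

Nullable set: {T, Y}.
S -> Yb: Y nullable, giving Yb | b.
Drop T -> ε.
Y -> T: T nullable, giving T.
Unchanged (no nullable symbols): S -> bS; S -> g; T -> SS; T -> bc; Y -> Sb; Y -> bc.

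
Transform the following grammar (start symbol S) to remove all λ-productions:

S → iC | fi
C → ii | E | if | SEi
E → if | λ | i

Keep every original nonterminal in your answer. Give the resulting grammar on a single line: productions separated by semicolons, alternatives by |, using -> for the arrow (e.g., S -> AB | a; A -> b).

S -> i | fi | iC; C -> E | Si | if | ii | SEi; E -> i | if

Nullable set: {C, E}.
S -> iC: C nullable, giving i | iC.
C -> E: E nullable, giving E.
C -> SEi: E nullable, giving SEi | Si.
Drop E -> λ.
Unchanged (no nullable symbols): S -> fi; C -> if; C -> ii; E -> i; E -> if.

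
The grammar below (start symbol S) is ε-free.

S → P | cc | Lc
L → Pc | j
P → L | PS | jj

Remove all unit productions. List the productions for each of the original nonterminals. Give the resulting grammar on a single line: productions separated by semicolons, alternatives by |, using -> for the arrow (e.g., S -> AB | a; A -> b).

S -> j | Lc | PS | Pc | cc | jj; L -> j | Pc; P -> j | PS | Pc | jj

Unit productions: P->L, S->P.
Unit pairs (A ⇒* B via units): (P,L), (S,L), (S,P).
S: inherits non-unit rules of {L, P, S} → Lc | PS | Pc | cc | j | jj.
L: inherits non-unit rules of {L} → Pc | j.
P: inherits non-unit rules of {L, P} → PS | Pc | j | jj.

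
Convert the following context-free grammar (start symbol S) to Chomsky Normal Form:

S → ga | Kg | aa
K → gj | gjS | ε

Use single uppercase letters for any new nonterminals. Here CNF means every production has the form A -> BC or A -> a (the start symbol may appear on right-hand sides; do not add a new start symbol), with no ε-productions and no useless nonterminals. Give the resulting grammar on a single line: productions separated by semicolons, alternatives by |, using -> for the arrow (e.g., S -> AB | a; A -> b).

Nullable: {K}; after ε-elimination: S -> g | Kg | aa | ga; K -> gj | gjS.
No unit productions to eliminate.
TERM: introduce C -> a, A -> g, B -> j and substitute in every rule of length ≥2.
BIN: K -> ABS becomes K -> AD, D -> BS.

S -> g | AC | CC | KA; A -> g; B -> j; C -> a; D -> BS; K -> AB | AD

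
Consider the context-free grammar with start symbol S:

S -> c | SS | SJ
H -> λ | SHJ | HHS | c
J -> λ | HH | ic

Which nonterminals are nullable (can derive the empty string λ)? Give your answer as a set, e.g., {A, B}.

{H, J}

Directly nullable (have an ε-rule): {H, J}.
Not nullable: S — each has a terminal in every rule's right-hand side or depends on a non-nullable symbol.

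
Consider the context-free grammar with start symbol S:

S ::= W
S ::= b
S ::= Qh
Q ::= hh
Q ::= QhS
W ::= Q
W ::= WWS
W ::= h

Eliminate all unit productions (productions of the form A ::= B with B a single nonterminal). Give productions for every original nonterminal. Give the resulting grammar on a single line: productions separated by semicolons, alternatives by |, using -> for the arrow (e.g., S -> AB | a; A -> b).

S -> b | h | Qh | hh | QhS | WWS; Q -> hh | QhS; W -> h | hh | QhS | WWS

Unit productions: S->W, W->Q.
Unit pairs (A ⇒* B via units): (S,Q), (S,W), (W,Q).
S: inherits non-unit rules of {Q, S, W} → Qh | QhS | WWS | b | h | hh.
Q: inherits non-unit rules of {Q} → QhS | hh.
W: inherits non-unit rules of {Q, W} → QhS | WWS | h | hh.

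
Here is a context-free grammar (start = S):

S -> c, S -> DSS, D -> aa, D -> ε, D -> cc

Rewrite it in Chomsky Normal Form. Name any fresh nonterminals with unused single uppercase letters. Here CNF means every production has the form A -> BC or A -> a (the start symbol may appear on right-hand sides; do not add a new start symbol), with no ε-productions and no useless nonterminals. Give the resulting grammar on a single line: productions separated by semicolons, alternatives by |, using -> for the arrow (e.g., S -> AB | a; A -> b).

Nullable: {D}; after ε-elimination: S -> c | SS | DSS; D -> aa | cc.
No unit productions to eliminate.
TERM: introduce A -> a, B -> c and substitute in every rule of length ≥2.
BIN: S -> DSS becomes S -> DC, C -> SS.

S -> c | DC | SS; A -> a; B -> c; C -> SS; D -> AA | BB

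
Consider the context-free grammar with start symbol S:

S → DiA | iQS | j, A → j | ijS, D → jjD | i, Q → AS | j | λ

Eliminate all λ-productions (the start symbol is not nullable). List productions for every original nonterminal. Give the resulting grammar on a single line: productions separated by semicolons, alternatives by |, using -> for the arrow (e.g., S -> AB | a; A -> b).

S -> j | iS | DiA | iQS; A -> j | ijS; D -> i | jjD; Q -> j | AS

Nullable set: {Q}.
S -> iQS: Q nullable, giving iQS | iS.
Drop Q -> λ.
Unchanged (no nullable symbols): S -> DiA; S -> j; A -> ijS; A -> j; D -> i; D -> jjD; Q -> AS; Q -> j.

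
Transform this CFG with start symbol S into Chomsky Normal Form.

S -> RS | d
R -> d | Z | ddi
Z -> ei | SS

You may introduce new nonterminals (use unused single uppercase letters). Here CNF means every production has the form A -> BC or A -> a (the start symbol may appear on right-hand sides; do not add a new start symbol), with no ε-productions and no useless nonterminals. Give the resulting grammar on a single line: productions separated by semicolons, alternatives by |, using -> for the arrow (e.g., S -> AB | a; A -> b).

S -> d | RS; A -> d; B -> i; C -> e; D -> AB; R -> d | AD | CB | SS

No ε-productions.
After unit-elimination: S -> d | RS; R -> d | SS | ei | ddi; Z -> SS | ei.
TERM: introduce A -> d, C -> e, B -> i and substitute in every rule of length ≥2.
BIN: R -> AAB becomes R -> AD, D -> AB.
Drop unreachable/unproductive: Z.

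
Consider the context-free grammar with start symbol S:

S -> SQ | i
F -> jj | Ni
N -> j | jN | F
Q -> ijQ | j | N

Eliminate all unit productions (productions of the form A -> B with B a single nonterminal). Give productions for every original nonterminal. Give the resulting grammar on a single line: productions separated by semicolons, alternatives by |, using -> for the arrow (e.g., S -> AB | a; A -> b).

S -> i | SQ; F -> Ni | jj; N -> j | Ni | jN | jj; Q -> j | Ni | jN | jj | ijQ

Unit productions: N->F, Q->N.
Unit pairs (A ⇒* B via units): (N,F), (Q,F), (Q,N).
S: inherits non-unit rules of {S} → SQ | i.
F: inherits non-unit rules of {F} → Ni | jj.
N: inherits non-unit rules of {F, N} → Ni | j | jN | jj.
Q: inherits non-unit rules of {F, N, Q} → Ni | ijQ | j | jN | jj.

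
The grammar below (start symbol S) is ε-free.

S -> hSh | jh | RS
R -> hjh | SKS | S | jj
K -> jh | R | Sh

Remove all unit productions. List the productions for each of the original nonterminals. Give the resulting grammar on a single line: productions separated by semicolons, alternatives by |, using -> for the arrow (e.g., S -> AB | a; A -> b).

S -> RS | jh | hSh; K -> RS | Sh | jh | jj | SKS | hSh | hjh; R -> RS | jh | jj | SKS | hSh | hjh

Unit productions: K->R, R->S.
Unit pairs (A ⇒* B via units): (K,R), (K,S), (R,S).
S: inherits non-unit rules of {S} → RS | hSh | jh.
K: inherits non-unit rules of {K, R, S} → RS | SKS | Sh | hSh | hjh | jh | jj.
R: inherits non-unit rules of {R, S} → RS | SKS | hSh | hjh | jh | jj.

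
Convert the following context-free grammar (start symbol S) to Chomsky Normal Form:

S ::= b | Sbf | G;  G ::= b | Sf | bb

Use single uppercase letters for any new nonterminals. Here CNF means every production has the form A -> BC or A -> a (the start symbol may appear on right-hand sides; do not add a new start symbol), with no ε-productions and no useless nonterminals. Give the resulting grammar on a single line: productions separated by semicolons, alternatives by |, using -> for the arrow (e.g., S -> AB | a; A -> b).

S -> b | BB | SA | SC; A -> f; B -> b; C -> BA

No ε-productions.
After unit-elimination: S -> b | Sf | bb | Sbf; G -> b | Sf | bb.
TERM: introduce B -> b, A -> f and substitute in every rule of length ≥2.
BIN: S -> SBA becomes S -> SC, C -> BA.
Drop unreachable/unproductive: G.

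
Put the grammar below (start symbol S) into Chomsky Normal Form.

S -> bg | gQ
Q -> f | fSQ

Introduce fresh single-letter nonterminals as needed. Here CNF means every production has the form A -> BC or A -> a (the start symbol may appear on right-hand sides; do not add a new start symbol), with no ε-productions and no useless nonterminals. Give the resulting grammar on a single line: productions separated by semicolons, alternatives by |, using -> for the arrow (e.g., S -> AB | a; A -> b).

S -> BC | CQ; A -> f; B -> b; C -> g; D -> SQ; Q -> f | AD

No ε-productions.
No unit productions to eliminate.
TERM: introduce B -> b, A -> f, C -> g and substitute in every rule of length ≥2.
BIN: Q -> ASQ becomes Q -> AD, D -> SQ.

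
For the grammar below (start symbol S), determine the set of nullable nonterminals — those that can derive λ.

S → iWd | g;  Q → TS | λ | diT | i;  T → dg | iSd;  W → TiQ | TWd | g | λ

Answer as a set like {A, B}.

{Q, W}

Directly nullable (have an ε-rule): {Q, W}.
Not nullable: S, T — each has a terminal in every rule's right-hand side or depends on a non-nullable symbol.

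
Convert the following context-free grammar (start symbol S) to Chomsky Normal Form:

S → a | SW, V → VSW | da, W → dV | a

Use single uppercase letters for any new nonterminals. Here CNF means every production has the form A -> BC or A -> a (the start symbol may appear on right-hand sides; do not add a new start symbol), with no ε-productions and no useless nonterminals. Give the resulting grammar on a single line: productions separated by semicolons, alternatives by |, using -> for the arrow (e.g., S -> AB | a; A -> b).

No ε-productions.
No unit productions to eliminate.
TERM: introduce B -> a, A -> d and substitute in every rule of length ≥2.
BIN: V -> VSW becomes V -> VC, C -> SW.

S -> a | SW; A -> d; B -> a; C -> SW; V -> AB | VC; W -> a | AV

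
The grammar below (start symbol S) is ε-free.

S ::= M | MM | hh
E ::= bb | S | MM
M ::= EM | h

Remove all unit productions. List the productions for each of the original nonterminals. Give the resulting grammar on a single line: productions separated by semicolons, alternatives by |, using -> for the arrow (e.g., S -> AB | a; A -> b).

Unit productions: E->S, S->M.
Unit pairs (A ⇒* B via units): (E,M), (E,S), (S,M).
S: inherits non-unit rules of {M, S} → EM | MM | h | hh.
E: inherits non-unit rules of {E, M, S} → EM | MM | bb | h | hh.
M: inherits non-unit rules of {M} → EM | h.

S -> h | EM | MM | hh; E -> h | EM | MM | bb | hh; M -> h | EM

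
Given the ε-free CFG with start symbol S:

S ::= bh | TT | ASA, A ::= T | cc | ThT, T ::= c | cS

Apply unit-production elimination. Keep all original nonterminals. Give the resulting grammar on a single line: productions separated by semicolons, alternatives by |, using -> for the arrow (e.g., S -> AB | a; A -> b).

Unit productions: A->T.
Unit pairs (A ⇒* B via units): (A,T).
S: inherits non-unit rules of {S} → ASA | TT | bh.
A: inherits non-unit rules of {A, T} → ThT | c | cS | cc.
T: inherits non-unit rules of {T} → c | cS.

S -> TT | bh | ASA; A -> c | cS | cc | ThT; T -> c | cS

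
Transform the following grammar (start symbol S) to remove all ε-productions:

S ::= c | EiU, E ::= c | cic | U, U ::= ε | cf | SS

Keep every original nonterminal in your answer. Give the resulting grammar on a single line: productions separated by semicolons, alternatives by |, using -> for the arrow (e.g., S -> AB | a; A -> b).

S -> c | i | Ei | iU | EiU; E -> U | c | cic; U -> SS | cf

Nullable set: {E, U}.
S -> EiU: E, U nullable, giving Ei | EiU | i | iU.
E -> U: U nullable, giving U.
Drop U -> ε.
Unchanged (no nullable symbols): S -> c; E -> c; E -> cic; U -> SS; U -> cf.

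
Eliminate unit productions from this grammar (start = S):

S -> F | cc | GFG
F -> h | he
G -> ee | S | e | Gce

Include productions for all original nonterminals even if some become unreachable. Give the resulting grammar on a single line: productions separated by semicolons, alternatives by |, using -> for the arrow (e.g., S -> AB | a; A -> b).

S -> h | cc | he | GFG; F -> h | he; G -> e | h | cc | ee | he | GFG | Gce

Unit productions: G->S, S->F.
Unit pairs (A ⇒* B via units): (G,F), (G,S), (S,F).
S: inherits non-unit rules of {F, S} → GFG | cc | h | he.
F: inherits non-unit rules of {F} → h | he.
G: inherits non-unit rules of {F, G, S} → GFG | Gce | cc | e | ee | h | he.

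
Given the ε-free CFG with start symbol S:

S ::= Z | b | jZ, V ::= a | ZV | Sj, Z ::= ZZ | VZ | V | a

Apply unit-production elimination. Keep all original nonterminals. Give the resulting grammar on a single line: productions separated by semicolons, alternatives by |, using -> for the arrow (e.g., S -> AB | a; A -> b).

S -> a | b | Sj | VZ | ZV | ZZ | jZ; V -> a | Sj | ZV; Z -> a | Sj | VZ | ZV | ZZ

Unit productions: S->Z, Z->V.
Unit pairs (A ⇒* B via units): (S,V), (S,Z), (Z,V).
S: inherits non-unit rules of {S, V, Z} → Sj | VZ | ZV | ZZ | a | b | jZ.
V: inherits non-unit rules of {V} → Sj | ZV | a.
Z: inherits non-unit rules of {V, Z} → Sj | VZ | ZV | ZZ | a.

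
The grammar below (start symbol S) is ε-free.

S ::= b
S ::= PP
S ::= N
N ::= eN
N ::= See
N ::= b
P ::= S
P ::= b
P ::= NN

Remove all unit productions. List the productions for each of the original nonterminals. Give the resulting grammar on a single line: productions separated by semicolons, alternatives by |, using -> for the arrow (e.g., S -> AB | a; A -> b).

S -> b | PP | eN | See; N -> b | eN | See; P -> b | NN | PP | eN | See

Unit productions: P->S, S->N.
Unit pairs (A ⇒* B via units): (P,N), (P,S), (S,N).
S: inherits non-unit rules of {N, S} → PP | See | b | eN.
N: inherits non-unit rules of {N} → See | b | eN.
P: inherits non-unit rules of {N, P, S} → NN | PP | See | b | eN.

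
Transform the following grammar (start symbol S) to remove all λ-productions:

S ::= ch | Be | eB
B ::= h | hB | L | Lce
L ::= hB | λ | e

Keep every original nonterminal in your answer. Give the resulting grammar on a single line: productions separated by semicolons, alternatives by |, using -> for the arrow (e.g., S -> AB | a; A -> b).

S -> e | Be | ch | eB; B -> L | h | ce | hB | Lce; L -> e | h | hB

Nullable set: {B, L}.
S -> Be: B nullable, giving Be | e.
S -> eB: B nullable, giving e | eB.
B -> L: L nullable, giving L.
B -> Lce: L nullable, giving Lce | ce.
B -> hB: B nullable, giving h | hB.
Drop L -> λ.
L -> hB: B nullable, giving h | hB.
Unchanged (no nullable symbols): S -> ch; B -> h; L -> e.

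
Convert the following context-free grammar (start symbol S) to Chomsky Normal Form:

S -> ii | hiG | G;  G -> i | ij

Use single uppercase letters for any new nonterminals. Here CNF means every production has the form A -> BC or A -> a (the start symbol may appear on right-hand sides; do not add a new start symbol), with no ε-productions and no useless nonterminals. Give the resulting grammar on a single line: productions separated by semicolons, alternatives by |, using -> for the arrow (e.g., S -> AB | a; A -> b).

S -> i | AA | AB | CD; A -> i; B -> j; C -> h; D -> AG; G -> i | AB

No ε-productions.
After unit-elimination: S -> i | ii | ij | hiG; G -> i | ij.
TERM: introduce C -> h, A -> i, B -> j and substitute in every rule of length ≥2.
BIN: S -> CAG becomes S -> CD, D -> AG.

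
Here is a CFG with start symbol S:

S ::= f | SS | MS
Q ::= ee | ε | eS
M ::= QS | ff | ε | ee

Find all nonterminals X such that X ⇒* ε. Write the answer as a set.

{M, Q}

Directly nullable (have an ε-rule): {M, Q}.
Not nullable: S — each has a terminal in every rule's right-hand side or depends on a non-nullable symbol.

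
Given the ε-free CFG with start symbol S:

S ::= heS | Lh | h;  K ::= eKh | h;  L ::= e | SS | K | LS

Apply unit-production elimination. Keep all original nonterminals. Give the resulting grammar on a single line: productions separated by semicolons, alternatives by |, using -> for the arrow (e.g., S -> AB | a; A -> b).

Unit productions: L->K.
Unit pairs (A ⇒* B via units): (L,K).
S: inherits non-unit rules of {S} → Lh | h | heS.
K: inherits non-unit rules of {K} → eKh | h.
L: inherits non-unit rules of {K, L} → LS | SS | e | eKh | h.

S -> h | Lh | heS; K -> h | eKh; L -> e | h | LS | SS | eKh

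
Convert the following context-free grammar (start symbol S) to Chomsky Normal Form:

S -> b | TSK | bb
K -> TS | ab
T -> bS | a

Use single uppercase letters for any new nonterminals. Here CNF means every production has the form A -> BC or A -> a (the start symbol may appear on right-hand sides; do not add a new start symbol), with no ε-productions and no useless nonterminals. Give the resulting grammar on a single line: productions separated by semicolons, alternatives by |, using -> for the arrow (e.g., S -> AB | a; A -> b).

No ε-productions.
No unit productions to eliminate.
TERM: introduce A -> a, B -> b and substitute in every rule of length ≥2.
BIN: S -> TSK becomes S -> TC, C -> SK.

S -> b | BB | TC; A -> a; B -> b; C -> SK; K -> AB | TS; T -> a | BS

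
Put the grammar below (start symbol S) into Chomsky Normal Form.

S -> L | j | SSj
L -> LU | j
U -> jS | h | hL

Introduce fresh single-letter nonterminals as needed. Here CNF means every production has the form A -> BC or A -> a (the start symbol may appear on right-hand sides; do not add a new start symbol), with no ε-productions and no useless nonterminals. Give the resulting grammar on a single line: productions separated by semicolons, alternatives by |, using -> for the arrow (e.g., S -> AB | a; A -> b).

S -> j | LU | SC; A -> j; B -> h; C -> SA; L -> j | LU; U -> h | AS | BL

No ε-productions.
After unit-elimination: S -> j | LU | SSj; L -> j | LU; U -> h | hL | jS.
TERM: introduce B -> h, A -> j and substitute in every rule of length ≥2.
BIN: S -> SSA becomes S -> SC, C -> SA.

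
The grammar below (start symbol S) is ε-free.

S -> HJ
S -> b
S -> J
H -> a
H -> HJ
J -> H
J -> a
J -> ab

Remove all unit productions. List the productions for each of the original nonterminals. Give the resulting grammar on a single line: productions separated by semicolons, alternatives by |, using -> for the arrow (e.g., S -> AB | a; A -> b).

S -> a | b | HJ | ab; H -> a | HJ; J -> a | HJ | ab

Unit productions: J->H, S->J.
Unit pairs (A ⇒* B via units): (J,H), (S,H), (S,J).
S: inherits non-unit rules of {H, J, S} → HJ | a | ab | b.
H: inherits non-unit rules of {H} → HJ | a.
J: inherits non-unit rules of {H, J} → HJ | a | ab.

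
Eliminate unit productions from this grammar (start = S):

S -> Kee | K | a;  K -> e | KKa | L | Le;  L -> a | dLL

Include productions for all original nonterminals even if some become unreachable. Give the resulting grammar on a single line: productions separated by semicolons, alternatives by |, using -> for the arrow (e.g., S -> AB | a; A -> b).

Unit productions: K->L, S->K.
Unit pairs (A ⇒* B via units): (K,L), (S,K), (S,L).
S: inherits non-unit rules of {K, L, S} → KKa | Kee | Le | a | dLL | e.
K: inherits non-unit rules of {K, L} → KKa | Le | a | dLL | e.
L: inherits non-unit rules of {L} → a | dLL.

S -> a | e | Le | KKa | Kee | dLL; K -> a | e | Le | KKa | dLL; L -> a | dLL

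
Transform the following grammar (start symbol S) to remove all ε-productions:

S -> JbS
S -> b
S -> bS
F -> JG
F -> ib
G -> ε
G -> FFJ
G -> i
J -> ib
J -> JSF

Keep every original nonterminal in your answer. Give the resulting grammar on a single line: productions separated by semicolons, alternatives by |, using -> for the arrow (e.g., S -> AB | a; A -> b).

S -> b | bS | JbS; F -> J | JG | ib; G -> i | FFJ; J -> ib | JSF

Nullable set: {G}.
F -> JG: G nullable, giving J | JG.
Drop G -> ε.
Unchanged (no nullable symbols): S -> JbS; S -> b; S -> bS; F -> ib; G -> FFJ; G -> i; J -> JSF; J -> ib.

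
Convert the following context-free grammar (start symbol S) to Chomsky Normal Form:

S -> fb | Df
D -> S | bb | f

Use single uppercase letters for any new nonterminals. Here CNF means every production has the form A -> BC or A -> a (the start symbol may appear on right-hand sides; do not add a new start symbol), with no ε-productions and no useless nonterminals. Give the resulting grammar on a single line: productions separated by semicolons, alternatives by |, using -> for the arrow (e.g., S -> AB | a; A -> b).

S -> AB | DA; A -> f; B -> b; D -> f | AB | BB | DA

No ε-productions.
After unit-elimination: S -> Df | fb; D -> f | Df | bb | fb.
TERM: introduce B -> b, A -> f and substitute in every rule of length ≥2.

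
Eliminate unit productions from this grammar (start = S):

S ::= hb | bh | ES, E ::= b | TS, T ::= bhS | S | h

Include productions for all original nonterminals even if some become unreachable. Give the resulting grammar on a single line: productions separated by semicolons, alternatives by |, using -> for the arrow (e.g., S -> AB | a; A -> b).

S -> ES | bh | hb; E -> b | TS; T -> h | ES | bh | hb | bhS

Unit productions: T->S.
Unit pairs (A ⇒* B via units): (T,S).
S: inherits non-unit rules of {S} → ES | bh | hb.
E: inherits non-unit rules of {E} → TS | b.
T: inherits non-unit rules of {S, T} → ES | bh | bhS | h | hb.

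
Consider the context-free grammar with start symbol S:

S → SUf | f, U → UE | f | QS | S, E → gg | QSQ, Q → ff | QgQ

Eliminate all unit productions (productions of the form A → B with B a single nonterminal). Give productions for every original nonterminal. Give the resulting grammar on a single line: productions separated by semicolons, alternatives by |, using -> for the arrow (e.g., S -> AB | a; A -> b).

S -> f | SUf; E -> gg | QSQ; Q -> ff | QgQ; U -> f | QS | UE | SUf

Unit productions: U->S.
Unit pairs (A ⇒* B via units): (U,S).
S: inherits non-unit rules of {S} → SUf | f.
E: inherits non-unit rules of {E} → QSQ | gg.
Q: inherits non-unit rules of {Q} → QgQ | ff.
U: inherits non-unit rules of {S, U} → QS | SUf | UE | f.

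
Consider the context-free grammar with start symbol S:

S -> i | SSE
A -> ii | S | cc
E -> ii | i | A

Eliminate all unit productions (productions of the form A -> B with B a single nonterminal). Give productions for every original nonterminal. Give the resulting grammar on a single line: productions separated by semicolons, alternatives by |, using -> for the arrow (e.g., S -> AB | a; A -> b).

S -> i | SSE; A -> i | cc | ii | SSE; E -> i | cc | ii | SSE

Unit productions: A->S, E->A.
Unit pairs (A ⇒* B via units): (A,S), (E,A), (E,S).
S: inherits non-unit rules of {S} → SSE | i.
A: inherits non-unit rules of {A, S} → SSE | cc | i | ii.
E: inherits non-unit rules of {A, E, S} → SSE | cc | i | ii.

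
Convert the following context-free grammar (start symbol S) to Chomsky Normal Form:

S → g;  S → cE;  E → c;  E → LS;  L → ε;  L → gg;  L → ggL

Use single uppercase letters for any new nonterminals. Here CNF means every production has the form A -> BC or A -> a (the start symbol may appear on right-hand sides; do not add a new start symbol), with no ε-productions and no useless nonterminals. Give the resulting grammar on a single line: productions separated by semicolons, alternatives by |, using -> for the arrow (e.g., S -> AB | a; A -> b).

S -> g | AE; A -> c; B -> g; C -> BL; E -> c | g | AE | LS; L -> BB | BC

Nullable: {L}; after ε-elimination: S -> g | cE; E -> S | c | LS; L -> gg | ggL.
After unit-elimination: S -> g | cE; E -> c | g | LS | cE; L -> gg | ggL.
TERM: introduce A -> c, B -> g and substitute in every rule of length ≥2.
BIN: L -> BBL becomes L -> BC, C -> BL.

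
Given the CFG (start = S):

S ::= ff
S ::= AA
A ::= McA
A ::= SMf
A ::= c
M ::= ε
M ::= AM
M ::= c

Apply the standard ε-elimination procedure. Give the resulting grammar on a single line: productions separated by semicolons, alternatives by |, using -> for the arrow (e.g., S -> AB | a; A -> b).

Nullable set: {M}.
A -> McA: M nullable, giving McA | cA.
A -> SMf: M nullable, giving SMf | Sf.
Drop M -> ε.
M -> AM: M nullable, giving A | AM.
Unchanged (no nullable symbols): S -> AA; S -> ff; A -> c; M -> c.

S -> AA | ff; A -> c | Sf | cA | McA | SMf; M -> A | c | AM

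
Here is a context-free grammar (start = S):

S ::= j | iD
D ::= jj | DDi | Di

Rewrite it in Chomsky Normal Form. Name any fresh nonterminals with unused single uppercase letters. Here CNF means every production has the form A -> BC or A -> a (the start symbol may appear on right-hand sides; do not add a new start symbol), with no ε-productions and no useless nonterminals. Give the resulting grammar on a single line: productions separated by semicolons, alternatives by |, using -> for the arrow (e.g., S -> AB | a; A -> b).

S -> j | AD; A -> i; B -> j; C -> DA; D -> BB | DA | DC

No ε-productions.
No unit productions to eliminate.
TERM: introduce A -> i, B -> j and substitute in every rule of length ≥2.
BIN: D -> DDA becomes D -> DC, C -> DA.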